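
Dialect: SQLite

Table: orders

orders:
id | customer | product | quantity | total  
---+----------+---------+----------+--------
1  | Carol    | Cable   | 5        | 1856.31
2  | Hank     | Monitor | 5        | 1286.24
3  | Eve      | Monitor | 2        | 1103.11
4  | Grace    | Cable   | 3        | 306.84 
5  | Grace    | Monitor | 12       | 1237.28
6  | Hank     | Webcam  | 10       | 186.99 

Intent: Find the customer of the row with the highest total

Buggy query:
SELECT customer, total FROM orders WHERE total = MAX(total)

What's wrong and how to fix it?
Bug: WHERE is evaluated per row; an aggregate over the whole table isn't defined there

Fix: Wrap MAX in a scalar subquery so WHERE compares against a single value

Corrected query:
SELECT customer, total FROM orders WHERE total = (SELECT MAX(total) FROM orders)

Result:
customer | total  
---------+--------
Carol    | 1856.31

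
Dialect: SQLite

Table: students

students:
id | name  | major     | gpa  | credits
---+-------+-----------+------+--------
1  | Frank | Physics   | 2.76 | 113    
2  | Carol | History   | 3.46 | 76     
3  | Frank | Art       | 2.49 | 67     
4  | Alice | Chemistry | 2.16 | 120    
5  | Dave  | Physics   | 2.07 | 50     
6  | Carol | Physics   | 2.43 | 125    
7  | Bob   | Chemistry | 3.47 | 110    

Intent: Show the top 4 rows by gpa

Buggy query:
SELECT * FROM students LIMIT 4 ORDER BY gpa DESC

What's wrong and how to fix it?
Bug: LIMIT must come after ORDER BY

Fix: Swap the clauses: ORDER BY first, then LIMIT

Corrected query:
SELECT * FROM students ORDER BY gpa DESC LIMIT 4

Result:
id | name  | major     | gpa  | credits
---+-------+-----------+------+--------
7  | Bob   | Chemistry | 3.47 | 110    
2  | Carol | History   | 3.46 | 76     
1  | Frank | Physics   | 2.76 | 113    
3  | Frank | Art       | 2.49 | 67     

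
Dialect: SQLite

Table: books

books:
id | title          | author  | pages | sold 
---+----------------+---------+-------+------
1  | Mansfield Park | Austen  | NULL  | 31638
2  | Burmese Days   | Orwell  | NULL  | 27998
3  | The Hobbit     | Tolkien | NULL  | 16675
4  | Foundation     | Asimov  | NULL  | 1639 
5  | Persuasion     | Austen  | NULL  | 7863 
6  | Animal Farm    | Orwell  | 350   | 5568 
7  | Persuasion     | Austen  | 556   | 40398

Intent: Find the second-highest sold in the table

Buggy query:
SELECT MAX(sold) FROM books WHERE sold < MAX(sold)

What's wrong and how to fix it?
Bug: The inner MAX is an aggregate inside WHERE, which is not allowed

Fix: Put the inner MAX in a scalar subquery

Corrected query:
SELECT MAX(sold) FROM books WHERE sold < (SELECT MAX(sold) FROM books)

Result:
MAX(sold)
---------
31638    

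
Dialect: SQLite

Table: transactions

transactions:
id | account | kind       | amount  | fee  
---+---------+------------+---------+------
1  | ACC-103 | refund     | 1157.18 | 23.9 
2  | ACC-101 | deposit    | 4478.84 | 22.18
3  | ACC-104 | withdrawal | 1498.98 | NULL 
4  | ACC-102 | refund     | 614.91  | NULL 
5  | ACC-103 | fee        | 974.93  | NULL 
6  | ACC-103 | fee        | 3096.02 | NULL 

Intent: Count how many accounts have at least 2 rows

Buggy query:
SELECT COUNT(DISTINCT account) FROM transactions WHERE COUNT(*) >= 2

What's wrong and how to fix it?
Bug: WHERE filters individual rows, not groups, so a group-level COUNT is invalid there

Fix: Group first with HAVING COUNT(*) >= 2, then COUNT the resulting groups

Corrected query:
SELECT COUNT(*) FROM (SELECT account FROM transactions GROUP BY account HAVING COUNT(*) >= 2)

Result:
COUNT(*)
--------
1       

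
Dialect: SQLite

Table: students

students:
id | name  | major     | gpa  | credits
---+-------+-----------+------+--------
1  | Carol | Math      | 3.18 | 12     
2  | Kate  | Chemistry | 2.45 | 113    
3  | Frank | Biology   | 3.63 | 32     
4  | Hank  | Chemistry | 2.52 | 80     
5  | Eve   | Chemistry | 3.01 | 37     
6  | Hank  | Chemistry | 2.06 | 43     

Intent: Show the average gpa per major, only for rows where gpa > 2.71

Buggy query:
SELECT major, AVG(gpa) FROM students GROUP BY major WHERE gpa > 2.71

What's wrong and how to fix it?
Bug: WHERE cannot follow GROUP BY

Fix: Move the WHERE clause before GROUP BY

Corrected query:
SELECT major, AVG(gpa) FROM students WHERE gpa > 2.71 GROUP BY major

Result:
major     | AVG(gpa)
----------+---------
Biology   | 3.63    
Chemistry | 3.01    
Math      | 3.18    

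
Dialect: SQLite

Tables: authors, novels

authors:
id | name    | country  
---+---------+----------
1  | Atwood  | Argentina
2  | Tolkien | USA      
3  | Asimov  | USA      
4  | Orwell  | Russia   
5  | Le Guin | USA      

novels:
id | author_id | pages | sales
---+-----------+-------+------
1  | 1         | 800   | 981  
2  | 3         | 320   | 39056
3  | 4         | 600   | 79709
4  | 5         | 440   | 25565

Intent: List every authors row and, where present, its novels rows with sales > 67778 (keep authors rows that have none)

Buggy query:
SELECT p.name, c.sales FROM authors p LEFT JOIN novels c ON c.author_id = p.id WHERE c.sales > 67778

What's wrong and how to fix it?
Bug: Filtering c.sales in WHERE discards the NULL rows produced by LEFT JOIN, turning it into an inner join

Fix: Put 'c.sales > 67778' in the JOIN's ON clause instead of WHERE

Corrected query:
SELECT p.name, c.sales FROM authors p LEFT JOIN novels c ON c.author_id = p.id AND c.sales > 67778

Result:
name    | sales
--------+------
Atwood  | NULL 
Tolkien | NULL 
Asimov  | NULL 
Orwell  | 79709
Le Guin | NULL 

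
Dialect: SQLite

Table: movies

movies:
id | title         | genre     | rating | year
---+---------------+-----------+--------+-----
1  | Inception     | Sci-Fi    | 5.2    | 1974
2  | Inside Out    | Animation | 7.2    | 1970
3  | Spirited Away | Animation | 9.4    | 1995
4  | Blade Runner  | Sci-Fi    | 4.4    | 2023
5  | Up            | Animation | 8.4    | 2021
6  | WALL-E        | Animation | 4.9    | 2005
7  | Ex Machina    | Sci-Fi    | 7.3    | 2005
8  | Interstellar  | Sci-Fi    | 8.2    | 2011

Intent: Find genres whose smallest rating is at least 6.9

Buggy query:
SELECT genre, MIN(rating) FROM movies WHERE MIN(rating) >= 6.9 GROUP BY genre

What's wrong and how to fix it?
Bug: MIN() in WHERE is a misuse of aggregate

Fix: Replace WHERE with HAVING after the GROUP BY

Corrected query:
SELECT genre, MIN(rating) FROM movies GROUP BY genre HAVING MIN(rating) >= 6.9

Result:
(no rows)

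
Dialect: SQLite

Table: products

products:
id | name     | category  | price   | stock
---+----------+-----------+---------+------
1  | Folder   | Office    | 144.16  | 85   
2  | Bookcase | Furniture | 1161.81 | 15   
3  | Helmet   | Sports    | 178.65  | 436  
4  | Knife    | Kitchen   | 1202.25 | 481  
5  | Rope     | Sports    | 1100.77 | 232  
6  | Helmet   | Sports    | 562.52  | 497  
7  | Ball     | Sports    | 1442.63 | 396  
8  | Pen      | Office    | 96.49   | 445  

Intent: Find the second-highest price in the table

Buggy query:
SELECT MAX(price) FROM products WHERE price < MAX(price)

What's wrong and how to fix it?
Bug: The inner MAX is an aggregate inside WHERE, which is not allowed

Fix: Compute the overall MAX in a subquery, then take MAX of rows below it

Corrected query:
SELECT MAX(price) FROM products WHERE price < (SELECT MAX(price) FROM products)

Result:
MAX(price)
----------
1202.25   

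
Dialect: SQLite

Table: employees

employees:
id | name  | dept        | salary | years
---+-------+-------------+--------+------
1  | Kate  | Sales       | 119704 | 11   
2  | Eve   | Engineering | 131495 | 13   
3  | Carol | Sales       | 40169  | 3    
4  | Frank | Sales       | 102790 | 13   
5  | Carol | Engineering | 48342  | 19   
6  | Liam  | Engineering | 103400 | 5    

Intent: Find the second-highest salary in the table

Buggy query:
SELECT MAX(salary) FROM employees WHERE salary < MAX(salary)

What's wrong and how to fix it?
Bug: MAX(salary) on the right of the comparison is an aggregate-in-WHERE error

Fix: Compute the overall MAX in a subquery, then take MAX of rows below it

Corrected query:
SELECT MAX(salary) FROM employees WHERE salary < (SELECT MAX(salary) FROM employees)

Result:
MAX(salary)
-----------
119704     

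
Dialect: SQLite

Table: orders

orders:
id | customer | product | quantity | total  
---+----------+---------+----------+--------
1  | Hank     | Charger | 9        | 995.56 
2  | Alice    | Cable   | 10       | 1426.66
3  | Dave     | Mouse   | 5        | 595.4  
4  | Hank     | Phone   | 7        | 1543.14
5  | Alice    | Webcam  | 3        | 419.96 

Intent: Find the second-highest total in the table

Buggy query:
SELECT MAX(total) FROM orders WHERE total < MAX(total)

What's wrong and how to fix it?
Bug: MAX(total) on the right of the comparison is an aggregate-in-WHERE error

Fix: Put the inner MAX in a scalar subquery

Corrected query:
SELECT MAX(total) FROM orders WHERE total < (SELECT MAX(total) FROM orders)

Result:
MAX(total)
----------
1426.66   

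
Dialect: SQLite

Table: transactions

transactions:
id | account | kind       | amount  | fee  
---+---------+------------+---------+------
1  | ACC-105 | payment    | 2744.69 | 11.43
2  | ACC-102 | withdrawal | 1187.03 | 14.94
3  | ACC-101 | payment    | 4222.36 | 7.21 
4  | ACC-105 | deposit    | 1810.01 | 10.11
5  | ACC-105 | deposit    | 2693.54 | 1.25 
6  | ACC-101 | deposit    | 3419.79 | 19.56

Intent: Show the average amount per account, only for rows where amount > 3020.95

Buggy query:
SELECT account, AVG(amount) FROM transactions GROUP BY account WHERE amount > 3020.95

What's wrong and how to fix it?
Bug: WHERE cannot follow GROUP BY

Fix: Place WHERE between FROM and GROUP BY

Corrected query:
SELECT account, AVG(amount) FROM transactions WHERE amount > 3020.95 GROUP BY account

Result:
account | AVG(amount)
--------+------------
ACC-101 | 3821.075   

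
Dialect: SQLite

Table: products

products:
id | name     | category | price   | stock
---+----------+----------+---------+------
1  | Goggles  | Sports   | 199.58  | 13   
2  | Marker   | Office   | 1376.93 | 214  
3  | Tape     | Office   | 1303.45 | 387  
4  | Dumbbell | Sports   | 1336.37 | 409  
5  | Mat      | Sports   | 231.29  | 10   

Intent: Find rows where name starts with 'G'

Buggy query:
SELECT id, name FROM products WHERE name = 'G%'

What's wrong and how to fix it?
Bug: '=' compares the literal string including the % character; pattern matching needs LIKE

Fix: Use LIKE for wildcard pattern matching

Corrected query:
SELECT id, name FROM products WHERE name LIKE 'G%'

Result:
id | name   
---+--------
1  | Goggles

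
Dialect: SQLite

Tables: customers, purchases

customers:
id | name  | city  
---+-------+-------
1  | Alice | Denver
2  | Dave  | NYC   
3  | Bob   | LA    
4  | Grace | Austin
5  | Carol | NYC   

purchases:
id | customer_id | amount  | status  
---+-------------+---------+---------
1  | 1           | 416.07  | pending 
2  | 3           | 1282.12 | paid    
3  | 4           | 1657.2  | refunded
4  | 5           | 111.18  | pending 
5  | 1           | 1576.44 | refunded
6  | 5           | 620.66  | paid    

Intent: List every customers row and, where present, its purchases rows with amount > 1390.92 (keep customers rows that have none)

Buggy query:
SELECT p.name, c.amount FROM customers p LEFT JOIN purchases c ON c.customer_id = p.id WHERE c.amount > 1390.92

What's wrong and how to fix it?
Bug: Filtering c.amount in WHERE discards the NULL rows produced by LEFT JOIN, turning it into an inner join

Fix: Put 'c.amount > 1390.92' in the JOIN's ON clause instead of WHERE

Corrected query:
SELECT p.name, c.amount FROM customers p LEFT JOIN purchases c ON c.customer_id = p.id AND c.amount > 1390.92

Result:
name  | amount 
------+--------
Alice | 1576.44
Dave  | NULL   
Bob   | NULL   
Grace | 1657.2 
Carol | NULL   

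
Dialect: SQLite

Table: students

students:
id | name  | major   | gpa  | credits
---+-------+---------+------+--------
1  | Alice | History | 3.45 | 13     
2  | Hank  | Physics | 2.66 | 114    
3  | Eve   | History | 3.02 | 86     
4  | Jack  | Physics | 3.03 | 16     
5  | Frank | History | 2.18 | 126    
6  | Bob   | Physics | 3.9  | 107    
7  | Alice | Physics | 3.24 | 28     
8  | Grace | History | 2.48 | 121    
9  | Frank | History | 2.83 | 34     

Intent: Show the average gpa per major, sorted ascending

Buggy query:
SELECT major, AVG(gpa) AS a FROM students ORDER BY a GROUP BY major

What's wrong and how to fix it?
Bug: ORDER BY appears before GROUP BY; SQL clause order requires GROUP BY first

Fix: Move ORDER BY to the end, after GROUP BY

Corrected query:
SELECT major, AVG(gpa) AS a FROM students GROUP BY major ORDER BY a

Result:
major   | a     
--------+-------
History | 2.792 
Physics | 3.2075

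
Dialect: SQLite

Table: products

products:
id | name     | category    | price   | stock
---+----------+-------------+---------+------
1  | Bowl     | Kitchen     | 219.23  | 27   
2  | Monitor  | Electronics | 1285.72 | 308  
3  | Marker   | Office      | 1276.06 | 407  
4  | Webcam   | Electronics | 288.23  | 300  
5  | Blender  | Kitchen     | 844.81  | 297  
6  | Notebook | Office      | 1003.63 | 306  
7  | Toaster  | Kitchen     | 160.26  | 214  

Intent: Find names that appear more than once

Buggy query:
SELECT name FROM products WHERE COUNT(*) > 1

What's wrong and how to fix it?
Bug: WHERE can't reference COUNT(*); aggregates are computed after WHERE

Fix: GROUP BY name, then filter groups with HAVING COUNT(*) > 1

Corrected query:
SELECT name FROM products GROUP BY name HAVING COUNT(*) > 1

Result:
(no rows)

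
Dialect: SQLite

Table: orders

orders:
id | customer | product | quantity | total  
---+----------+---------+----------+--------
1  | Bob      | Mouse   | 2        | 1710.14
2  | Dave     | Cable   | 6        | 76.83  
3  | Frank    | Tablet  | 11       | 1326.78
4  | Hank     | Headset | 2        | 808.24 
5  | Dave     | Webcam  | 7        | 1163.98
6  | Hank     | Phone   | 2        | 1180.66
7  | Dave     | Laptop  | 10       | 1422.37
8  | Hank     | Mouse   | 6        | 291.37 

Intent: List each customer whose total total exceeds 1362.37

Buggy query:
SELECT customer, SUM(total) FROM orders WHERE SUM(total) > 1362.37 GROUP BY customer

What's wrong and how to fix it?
Bug: SUM(total) is an aggregate, but WHERE filters rows before aggregation

Fix: Use HAVING (which filters groups after aggregation) instead of WHERE

Corrected query:
SELECT customer, SUM(total) FROM orders GROUP BY customer HAVING SUM(total) > 1362.37

Result:
customer | SUM(total)
---------+-----------
Bob      | 1710.14   
Dave     | 2663.18   
Hank     | 2280.27   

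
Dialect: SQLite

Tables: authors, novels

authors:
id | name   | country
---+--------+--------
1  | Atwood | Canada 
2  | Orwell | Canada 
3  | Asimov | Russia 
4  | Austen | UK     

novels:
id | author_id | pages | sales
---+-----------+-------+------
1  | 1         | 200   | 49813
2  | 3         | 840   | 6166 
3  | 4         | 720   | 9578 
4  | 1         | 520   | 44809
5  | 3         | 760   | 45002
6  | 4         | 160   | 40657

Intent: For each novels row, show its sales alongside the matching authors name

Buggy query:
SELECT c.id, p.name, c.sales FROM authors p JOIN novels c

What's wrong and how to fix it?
Bug: Missing join condition: each novels row is matched to all authors rows instead of just its own

Fix: Specify the join condition linking the foreign key to the parent id

Corrected query:
SELECT c.id, p.name, c.sales FROM authors p JOIN novels c ON c.author_id = p.id

Result:
id | name   | sales
---+--------+------
1  | Atwood | 49813
2  | Asimov | 6166 
3  | Austen | 9578 
4  | Atwood | 44809
5  | Asimov | 45002
6  | Austen | 40657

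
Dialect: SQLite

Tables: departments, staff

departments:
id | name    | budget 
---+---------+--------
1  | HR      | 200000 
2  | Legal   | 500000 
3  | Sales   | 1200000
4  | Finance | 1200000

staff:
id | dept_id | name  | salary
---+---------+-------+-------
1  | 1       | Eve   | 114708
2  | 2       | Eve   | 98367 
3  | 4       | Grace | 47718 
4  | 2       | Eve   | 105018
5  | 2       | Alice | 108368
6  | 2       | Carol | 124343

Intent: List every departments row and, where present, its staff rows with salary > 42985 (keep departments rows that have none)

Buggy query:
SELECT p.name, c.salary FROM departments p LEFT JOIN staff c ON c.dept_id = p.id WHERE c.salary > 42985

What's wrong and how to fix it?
Bug: A WHERE condition on the right-hand table after LEFT JOIN drops unmatched parents

Fix: Move the right-table condition into the ON clause so unmatched parents are kept

Corrected query:
SELECT p.name, c.salary FROM departments p LEFT JOIN staff c ON c.dept_id = p.id AND c.salary > 42985

Result:
name    | salary
--------+-------
HR      | 114708
Legal   | 98367 
Legal   | 105018
Legal   | 108368
Legal   | 124343
Sales   | NULL  
Finance | 47718 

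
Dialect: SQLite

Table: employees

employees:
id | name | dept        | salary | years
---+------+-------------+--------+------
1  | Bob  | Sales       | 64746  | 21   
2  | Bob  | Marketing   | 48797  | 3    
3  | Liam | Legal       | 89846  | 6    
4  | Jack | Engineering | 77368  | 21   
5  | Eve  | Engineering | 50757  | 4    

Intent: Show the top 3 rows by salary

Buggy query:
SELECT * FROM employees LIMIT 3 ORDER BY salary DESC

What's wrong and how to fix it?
Bug: ORDER BY cannot follow LIMIT; LIMIT is the final clause

Fix: Sort with ORDER BY, then apply LIMIT

Corrected query:
SELECT * FROM employees ORDER BY salary DESC LIMIT 3

Result:
id | name | dept        | salary | years
---+------+-------------+--------+------
3  | Liam | Legal       | 89846  | 6    
4  | Jack | Engineering | 77368  | 21   
1  | Bob  | Sales       | 64746  | 21   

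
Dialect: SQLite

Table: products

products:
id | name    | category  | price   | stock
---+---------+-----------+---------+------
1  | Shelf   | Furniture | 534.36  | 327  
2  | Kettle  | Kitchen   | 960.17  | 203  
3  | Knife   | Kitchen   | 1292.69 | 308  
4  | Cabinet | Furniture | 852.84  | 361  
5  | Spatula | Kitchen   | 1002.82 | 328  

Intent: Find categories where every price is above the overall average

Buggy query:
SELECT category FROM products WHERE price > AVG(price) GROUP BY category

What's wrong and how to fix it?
Bug: AVG() is an aggregate; it can't sit directly in WHERE

Fix: Compute the overall average in a scalar subquery and compare each group's MIN against it in HAVING

Corrected query:
SELECT category FROM products GROUP BY category HAVING MIN(price) > (SELECT AVG(price) FROM products)

Result:
category
--------
Kitchen 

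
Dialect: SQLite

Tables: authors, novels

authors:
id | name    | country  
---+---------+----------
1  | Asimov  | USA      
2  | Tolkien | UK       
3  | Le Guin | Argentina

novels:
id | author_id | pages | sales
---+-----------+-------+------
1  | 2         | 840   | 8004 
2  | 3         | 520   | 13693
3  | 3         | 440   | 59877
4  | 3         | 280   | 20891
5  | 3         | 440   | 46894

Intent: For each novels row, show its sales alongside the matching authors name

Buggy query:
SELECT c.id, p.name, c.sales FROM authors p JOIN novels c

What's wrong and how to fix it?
Bug: Missing join condition: each novels row is matched to all authors rows instead of just its own

Fix: Specify the join condition linking the foreign key to the parent id

Corrected query:
SELECT c.id, p.name, c.sales FROM authors p JOIN novels c ON c.author_id = p.id

Result:
id | name    | sales
---+---------+------
1  | Tolkien | 8004 
2  | Le Guin | 13693
3  | Le Guin | 59877
4  | Le Guin | 20891
5  | Le Guin | 46894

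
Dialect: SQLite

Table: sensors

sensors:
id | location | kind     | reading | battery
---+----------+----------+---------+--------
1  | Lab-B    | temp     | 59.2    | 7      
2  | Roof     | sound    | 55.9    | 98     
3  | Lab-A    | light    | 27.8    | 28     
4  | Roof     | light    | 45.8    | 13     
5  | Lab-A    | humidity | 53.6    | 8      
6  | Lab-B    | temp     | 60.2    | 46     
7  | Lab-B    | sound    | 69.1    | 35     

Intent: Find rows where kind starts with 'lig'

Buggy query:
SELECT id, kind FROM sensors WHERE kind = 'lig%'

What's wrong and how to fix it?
Bug: Wildcards only work with LIKE; '=' treats '%' as a literal character

Fix: Replace '=' with LIKE so 'lig%' is treated as a pattern

Corrected query:
SELECT id, kind FROM sensors WHERE kind LIKE 'lig%'

Result:
id | kind 
---+------
3  | light
4  | light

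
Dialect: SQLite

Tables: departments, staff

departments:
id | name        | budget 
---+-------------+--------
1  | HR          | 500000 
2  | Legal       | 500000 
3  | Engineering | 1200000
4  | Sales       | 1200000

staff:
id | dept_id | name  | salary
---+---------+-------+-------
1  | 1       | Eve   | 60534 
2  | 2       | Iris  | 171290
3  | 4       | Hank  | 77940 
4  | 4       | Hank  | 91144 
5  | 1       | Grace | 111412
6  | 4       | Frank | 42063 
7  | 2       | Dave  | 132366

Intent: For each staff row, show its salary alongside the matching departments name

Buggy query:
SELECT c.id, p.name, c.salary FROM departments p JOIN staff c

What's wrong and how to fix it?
Bug: JOIN with no ON clause produces a cartesian product; every staff row pairs with every departments row

Fix: Specify the join condition linking the foreign key to the parent id

Corrected query:
SELECT c.id, p.name, c.salary FROM departments p JOIN staff c ON c.dept_id = p.id

Result:
id | name  | salary
---+-------+-------
1  | HR    | 60534 
2  | Legal | 171290
3  | Sales | 77940 
4  | Sales | 91144 
5  | HR    | 111412
6  | Sales | 42063 
7  | Legal | 132366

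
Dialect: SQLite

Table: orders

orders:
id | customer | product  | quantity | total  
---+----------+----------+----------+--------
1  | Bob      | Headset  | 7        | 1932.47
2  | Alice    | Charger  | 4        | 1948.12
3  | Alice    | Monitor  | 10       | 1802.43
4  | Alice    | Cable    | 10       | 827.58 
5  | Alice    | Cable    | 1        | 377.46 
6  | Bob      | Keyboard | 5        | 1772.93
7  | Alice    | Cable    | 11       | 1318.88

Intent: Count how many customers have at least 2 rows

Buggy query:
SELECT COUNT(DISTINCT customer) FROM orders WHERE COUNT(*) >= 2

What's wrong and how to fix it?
Bug: WHERE filters individual rows, not groups, so a group-level COUNT is invalid there

Fix: Group first with HAVING COUNT(*) >= 2, then COUNT the resulting groups

Corrected query:
SELECT COUNT(*) FROM (SELECT customer FROM orders GROUP BY customer HAVING COUNT(*) >= 2)

Result:
COUNT(*)
--------
2       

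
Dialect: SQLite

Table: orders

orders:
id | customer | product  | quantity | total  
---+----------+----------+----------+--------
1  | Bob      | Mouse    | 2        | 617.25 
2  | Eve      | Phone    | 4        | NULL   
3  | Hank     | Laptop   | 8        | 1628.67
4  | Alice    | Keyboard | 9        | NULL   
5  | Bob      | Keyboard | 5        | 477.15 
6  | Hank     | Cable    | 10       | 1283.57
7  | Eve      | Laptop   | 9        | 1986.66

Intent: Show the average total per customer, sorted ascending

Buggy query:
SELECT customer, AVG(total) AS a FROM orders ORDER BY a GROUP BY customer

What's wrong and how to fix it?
Bug: GROUP BY must precede ORDER BY

Fix: Move ORDER BY to the end, after GROUP BY

Corrected query:
SELECT customer, AVG(total) AS a FROM orders GROUP BY customer ORDER BY a

Result:
customer | a      
---------+--------
Alice    | NULL   
Bob      | 547.2  
Hank     | 1456.12
Eve      | 1986.66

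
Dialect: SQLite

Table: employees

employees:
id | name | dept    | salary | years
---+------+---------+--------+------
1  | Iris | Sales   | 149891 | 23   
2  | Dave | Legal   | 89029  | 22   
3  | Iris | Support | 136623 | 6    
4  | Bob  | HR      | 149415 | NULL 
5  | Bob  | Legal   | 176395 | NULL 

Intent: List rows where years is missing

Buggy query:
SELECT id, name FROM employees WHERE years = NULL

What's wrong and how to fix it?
Bug: Comparing to NULL with '=' never matches; NULL = NULL is unknown, not true

Fix: Use IS NULL to test for NULL

Corrected query:
SELECT id, name FROM employees WHERE years IS NULL

Result:
id | name
---+-----
4  | Bob 
5  | Bob 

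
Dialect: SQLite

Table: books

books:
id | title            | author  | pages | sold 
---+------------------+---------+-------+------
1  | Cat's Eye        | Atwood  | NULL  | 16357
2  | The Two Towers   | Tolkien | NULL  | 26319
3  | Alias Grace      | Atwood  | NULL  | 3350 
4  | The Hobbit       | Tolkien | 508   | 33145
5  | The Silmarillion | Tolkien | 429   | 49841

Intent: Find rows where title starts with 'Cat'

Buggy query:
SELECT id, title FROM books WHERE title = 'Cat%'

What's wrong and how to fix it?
Bug: Wildcards only work with LIKE; '=' treats '%' as a literal character

Fix: Use LIKE for wildcard pattern matching

Corrected query:
SELECT id, title FROM books WHERE title LIKE 'Cat%'

Result:
id | title    
---+----------
1  | Cat's Eye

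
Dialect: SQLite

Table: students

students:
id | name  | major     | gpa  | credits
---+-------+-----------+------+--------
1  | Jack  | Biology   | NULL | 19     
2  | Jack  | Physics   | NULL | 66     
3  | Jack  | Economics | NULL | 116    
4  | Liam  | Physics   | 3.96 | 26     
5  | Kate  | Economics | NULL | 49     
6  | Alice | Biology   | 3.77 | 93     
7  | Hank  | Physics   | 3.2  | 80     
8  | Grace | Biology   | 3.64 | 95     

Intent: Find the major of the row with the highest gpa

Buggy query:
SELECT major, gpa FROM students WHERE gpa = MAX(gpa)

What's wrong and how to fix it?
Bug: MAX(gpa) is an aggregate and cannot be used directly in WHERE

Fix: Use a subquery: WHERE gpa = (SELECT MAX(gpa) FROM students)

Corrected query:
SELECT major, gpa FROM students WHERE gpa = (SELECT MAX(gpa) FROM students)

Result:
major   | gpa 
--------+-----
Physics | 3.96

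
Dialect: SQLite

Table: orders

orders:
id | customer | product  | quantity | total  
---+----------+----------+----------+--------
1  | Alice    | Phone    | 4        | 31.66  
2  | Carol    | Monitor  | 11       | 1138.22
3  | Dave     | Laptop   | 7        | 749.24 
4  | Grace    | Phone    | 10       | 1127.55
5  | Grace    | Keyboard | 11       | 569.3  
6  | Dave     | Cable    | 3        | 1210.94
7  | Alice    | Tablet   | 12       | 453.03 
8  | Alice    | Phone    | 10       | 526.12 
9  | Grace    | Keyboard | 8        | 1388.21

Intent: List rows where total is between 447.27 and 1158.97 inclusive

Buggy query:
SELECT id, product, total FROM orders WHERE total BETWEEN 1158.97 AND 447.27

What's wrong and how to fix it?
Bug: BETWEEN expects the lower bound first; with 1158.97 AND 447.27 the range is empty

Fix: Write BETWEEN 447.27 AND 1158.97

Corrected query:
SELECT id, product, total FROM orders WHERE total BETWEEN 447.27 AND 1158.97

Result:
id | product  | total  
---+----------+--------
2  | Monitor  | 1138.22
3  | Laptop   | 749.24 
4  | Phone    | 1127.55
5  | Keyboard | 569.3  
7  | Tablet   | 453.03 
8  | Phone    | 526.12 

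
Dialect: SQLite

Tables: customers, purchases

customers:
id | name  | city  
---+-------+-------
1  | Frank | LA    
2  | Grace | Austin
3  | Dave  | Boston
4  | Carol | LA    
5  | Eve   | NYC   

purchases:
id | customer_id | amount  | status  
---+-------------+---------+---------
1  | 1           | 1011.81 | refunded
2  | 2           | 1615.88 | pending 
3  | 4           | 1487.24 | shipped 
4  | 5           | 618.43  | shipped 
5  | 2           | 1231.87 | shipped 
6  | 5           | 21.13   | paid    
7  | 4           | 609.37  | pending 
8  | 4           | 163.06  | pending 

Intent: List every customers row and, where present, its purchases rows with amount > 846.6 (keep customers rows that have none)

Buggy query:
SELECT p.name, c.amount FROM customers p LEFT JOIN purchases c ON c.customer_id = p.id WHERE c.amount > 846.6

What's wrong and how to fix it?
Bug: A WHERE condition on the right-hand table after LEFT JOIN drops unmatched parents

Fix: Put 'c.amount > 846.6' in the JOIN's ON clause instead of WHERE

Corrected query:
SELECT p.name, c.amount FROM customers p LEFT JOIN purchases c ON c.customer_id = p.id AND c.amount > 846.6

Result:
name  | amount 
------+--------
Frank | 1011.81
Grace | 1231.87
Grace | 1615.88
Dave  | NULL   
Carol | 1487.24
Eve   | NULL   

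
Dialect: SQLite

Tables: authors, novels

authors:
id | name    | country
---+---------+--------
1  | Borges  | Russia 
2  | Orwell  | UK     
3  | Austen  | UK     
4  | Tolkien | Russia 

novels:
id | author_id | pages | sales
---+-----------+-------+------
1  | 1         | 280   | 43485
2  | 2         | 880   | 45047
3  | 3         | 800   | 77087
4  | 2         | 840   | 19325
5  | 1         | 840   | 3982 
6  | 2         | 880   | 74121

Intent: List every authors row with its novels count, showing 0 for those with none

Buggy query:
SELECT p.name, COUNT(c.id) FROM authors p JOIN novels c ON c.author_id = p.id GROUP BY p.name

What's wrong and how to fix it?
Bug: An inner join excludes parents with zero children

Fix: Switch to LEFT JOIN to retain unmatched parent rows

Corrected query:
SELECT p.name, COUNT(c.id) FROM authors p LEFT JOIN novels c ON c.author_id = p.id GROUP BY p.name

Result:
name    | COUNT(c.id)
--------+------------
Austen  | 1          
Borges  | 2          
Orwell  | 3          
Tolkien | 0          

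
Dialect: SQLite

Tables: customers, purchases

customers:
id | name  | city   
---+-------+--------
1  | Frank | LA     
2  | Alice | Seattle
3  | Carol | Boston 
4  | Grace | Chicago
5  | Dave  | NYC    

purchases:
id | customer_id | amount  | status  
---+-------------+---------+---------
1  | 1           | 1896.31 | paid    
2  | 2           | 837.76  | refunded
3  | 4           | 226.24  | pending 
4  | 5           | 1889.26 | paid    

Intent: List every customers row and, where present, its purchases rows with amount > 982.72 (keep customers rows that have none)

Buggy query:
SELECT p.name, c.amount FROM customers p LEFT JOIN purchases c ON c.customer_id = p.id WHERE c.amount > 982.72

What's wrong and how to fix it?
Bug: Filtering c.amount in WHERE discards the NULL rows produced by LEFT JOIN, turning it into an inner join

Fix: Put 'c.amount > 982.72' in the JOIN's ON clause instead of WHERE

Corrected query:
SELECT p.name, c.amount FROM customers p LEFT JOIN purchases c ON c.customer_id = p.id AND c.amount > 982.72

Result:
name  | amount 
------+--------
Frank | 1896.31
Alice | NULL   
Carol | NULL   
Grace | NULL   
Dave  | 1889.26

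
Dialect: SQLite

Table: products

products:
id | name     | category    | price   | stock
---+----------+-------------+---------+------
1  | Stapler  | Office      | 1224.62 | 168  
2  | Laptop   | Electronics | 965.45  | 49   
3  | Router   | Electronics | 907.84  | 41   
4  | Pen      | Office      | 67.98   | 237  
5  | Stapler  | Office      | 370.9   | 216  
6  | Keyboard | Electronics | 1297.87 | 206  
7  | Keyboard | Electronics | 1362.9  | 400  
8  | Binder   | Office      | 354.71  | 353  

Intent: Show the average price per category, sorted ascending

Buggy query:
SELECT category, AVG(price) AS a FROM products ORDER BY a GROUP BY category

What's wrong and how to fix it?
Bug: GROUP BY must precede ORDER BY

Fix: Reorder: SELECT … FROM … GROUP BY … ORDER BY …

Corrected query:
SELECT category, AVG(price) AS a FROM products GROUP BY category ORDER BY a

Result:
category    | a       
------------+---------
Office      | 504.5525
Electronics | 1133.515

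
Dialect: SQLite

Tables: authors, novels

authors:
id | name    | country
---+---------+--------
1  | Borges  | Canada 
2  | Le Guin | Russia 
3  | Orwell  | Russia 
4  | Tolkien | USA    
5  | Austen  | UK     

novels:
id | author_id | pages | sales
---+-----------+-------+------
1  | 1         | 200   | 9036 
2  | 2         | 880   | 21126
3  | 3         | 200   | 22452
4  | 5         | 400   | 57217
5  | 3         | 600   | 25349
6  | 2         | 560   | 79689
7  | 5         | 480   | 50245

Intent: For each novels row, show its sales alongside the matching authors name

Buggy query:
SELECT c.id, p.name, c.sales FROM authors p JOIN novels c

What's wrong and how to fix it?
Bug: JOIN with no ON clause produces a cartesian product; every novels row pairs with every authors row

Fix: Specify the join condition linking the foreign key to the parent id

Corrected query:
SELECT c.id, p.name, c.sales FROM authors p JOIN novels c ON c.author_id = p.id

Result:
id | name    | sales
---+---------+------
1  | Borges  | 9036 
2  | Le Guin | 21126
3  | Orwell  | 22452
4  | Austen  | 57217
5  | Orwell  | 25349
6  | Le Guin | 79689
7  | Austen  | 50245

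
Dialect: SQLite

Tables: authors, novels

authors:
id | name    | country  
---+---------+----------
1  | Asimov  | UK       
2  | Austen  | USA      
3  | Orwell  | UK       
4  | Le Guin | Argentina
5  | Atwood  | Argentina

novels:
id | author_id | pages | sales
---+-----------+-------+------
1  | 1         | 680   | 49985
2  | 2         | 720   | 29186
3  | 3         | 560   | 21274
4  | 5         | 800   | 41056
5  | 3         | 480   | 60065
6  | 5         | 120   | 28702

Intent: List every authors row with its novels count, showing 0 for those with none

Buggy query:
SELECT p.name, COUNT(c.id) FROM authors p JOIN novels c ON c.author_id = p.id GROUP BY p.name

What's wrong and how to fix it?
Bug: INNER JOIN drops authors rows that have no matching novels rows

Fix: Switch to LEFT JOIN to retain unmatched parent rows

Corrected query:
SELECT p.name, COUNT(c.id) FROM authors p LEFT JOIN novels c ON c.author_id = p.id GROUP BY p.name

Result:
name    | COUNT(c.id)
--------+------------
Asimov  | 1          
Atwood  | 2          
Austen  | 1          
Le Guin | 0          
Orwell  | 2          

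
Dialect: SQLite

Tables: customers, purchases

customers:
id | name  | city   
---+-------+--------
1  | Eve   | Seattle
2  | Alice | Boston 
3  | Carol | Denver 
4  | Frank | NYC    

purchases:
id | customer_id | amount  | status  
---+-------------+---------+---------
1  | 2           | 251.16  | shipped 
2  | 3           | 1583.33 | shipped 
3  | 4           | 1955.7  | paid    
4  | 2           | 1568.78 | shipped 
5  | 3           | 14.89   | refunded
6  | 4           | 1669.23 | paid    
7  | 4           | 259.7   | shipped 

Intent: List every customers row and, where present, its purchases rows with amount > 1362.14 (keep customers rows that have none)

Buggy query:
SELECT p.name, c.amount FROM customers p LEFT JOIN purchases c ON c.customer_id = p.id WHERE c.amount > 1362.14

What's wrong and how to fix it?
Bug: A WHERE condition on the right-hand table after LEFT JOIN drops unmatched parents

Fix: Put 'c.amount > 1362.14' in the JOIN's ON clause instead of WHERE

Corrected query:
SELECT p.name, c.amount FROM customers p LEFT JOIN purchases c ON c.customer_id = p.id AND c.amount > 1362.14

Result:
name  | amount 
------+--------
Eve   | NULL   
Alice | 1568.78
Carol | 1583.33
Frank | 1669.23
Frank | 1955.7 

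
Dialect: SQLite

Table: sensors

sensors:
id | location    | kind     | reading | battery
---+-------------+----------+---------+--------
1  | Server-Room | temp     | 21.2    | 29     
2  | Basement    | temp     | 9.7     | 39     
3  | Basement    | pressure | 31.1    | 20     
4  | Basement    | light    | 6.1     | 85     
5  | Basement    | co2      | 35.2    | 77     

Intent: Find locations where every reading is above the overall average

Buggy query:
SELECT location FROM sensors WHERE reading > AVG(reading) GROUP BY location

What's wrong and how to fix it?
Bug: AVG() is an aggregate; it can't sit directly in WHERE

Fix: Compute the overall average in a scalar subquery and compare each group's MIN against it in HAVING

Corrected query:
SELECT location FROM sensors GROUP BY location HAVING MIN(reading) > (SELECT AVG(reading) FROM sensors)

Result:
location   
-----------
Server-Room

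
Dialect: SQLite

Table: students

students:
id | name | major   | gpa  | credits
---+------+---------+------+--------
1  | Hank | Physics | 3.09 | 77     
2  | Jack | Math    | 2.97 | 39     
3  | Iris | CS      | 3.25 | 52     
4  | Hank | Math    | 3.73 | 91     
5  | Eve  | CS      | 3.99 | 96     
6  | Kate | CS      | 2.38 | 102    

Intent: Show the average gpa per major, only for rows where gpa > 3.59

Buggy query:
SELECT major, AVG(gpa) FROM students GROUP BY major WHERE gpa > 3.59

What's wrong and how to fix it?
Bug: WHERE cannot follow GROUP BY

Fix: Move the WHERE clause before GROUP BY

Corrected query:
SELECT major, AVG(gpa) FROM students WHERE gpa > 3.59 GROUP BY major

Result:
major | AVG(gpa)
------+---------
CS    | 3.99    
Math  | 3.73    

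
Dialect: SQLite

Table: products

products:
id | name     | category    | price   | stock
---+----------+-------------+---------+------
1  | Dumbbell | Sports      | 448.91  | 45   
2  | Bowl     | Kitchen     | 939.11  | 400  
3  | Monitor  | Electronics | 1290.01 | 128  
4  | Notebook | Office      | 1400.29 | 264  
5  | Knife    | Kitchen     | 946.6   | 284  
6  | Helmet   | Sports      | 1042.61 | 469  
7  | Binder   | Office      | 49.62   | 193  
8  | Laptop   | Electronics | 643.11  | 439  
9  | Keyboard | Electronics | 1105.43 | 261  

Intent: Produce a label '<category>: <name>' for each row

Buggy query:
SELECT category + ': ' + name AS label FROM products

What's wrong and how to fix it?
Bug: SQLite uses || for string concatenation; + coerces text to numbers (yielding 0)

Fix: Replace + with || to concatenate text

Corrected query:
SELECT category || ': ' || name AS label FROM products

Result:
label                
---------------------
Sports: Dumbbell     
Kitchen: Bowl        
Electronics: Monitor 
Office: Notebook     
Kitchen: Knife       
Sports: Helmet       
Office: Binder       
Electronics: Laptop  
Electronics: Keyboard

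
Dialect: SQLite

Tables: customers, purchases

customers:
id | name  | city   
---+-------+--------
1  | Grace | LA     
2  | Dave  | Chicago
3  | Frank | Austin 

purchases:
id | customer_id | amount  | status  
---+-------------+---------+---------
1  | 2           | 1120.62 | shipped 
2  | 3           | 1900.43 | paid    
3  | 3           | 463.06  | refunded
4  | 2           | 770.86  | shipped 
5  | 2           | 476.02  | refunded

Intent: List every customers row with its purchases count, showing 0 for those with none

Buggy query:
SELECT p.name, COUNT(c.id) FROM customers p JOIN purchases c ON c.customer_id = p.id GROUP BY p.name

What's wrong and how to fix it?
Bug: INNER JOIN drops customers rows that have no matching purchases rows

Fix: Use LEFT JOIN so parents without children still appear (COUNT(c.id) gives 0)

Corrected query:
SELECT p.name, COUNT(c.id) FROM customers p LEFT JOIN purchases c ON c.customer_id = p.id GROUP BY p.name

Result:
name  | COUNT(c.id)
------+------------
Dave  | 3          
Frank | 2          
Grace | 0          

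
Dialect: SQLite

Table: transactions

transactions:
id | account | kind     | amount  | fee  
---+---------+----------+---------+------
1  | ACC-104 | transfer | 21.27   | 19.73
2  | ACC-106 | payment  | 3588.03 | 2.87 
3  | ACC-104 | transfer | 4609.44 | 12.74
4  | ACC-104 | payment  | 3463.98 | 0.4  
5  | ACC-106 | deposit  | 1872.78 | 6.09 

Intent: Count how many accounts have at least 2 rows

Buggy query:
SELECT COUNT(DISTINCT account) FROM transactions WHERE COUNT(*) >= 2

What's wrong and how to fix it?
Bug: WHERE filters individual rows, not groups, so a group-level COUNT is invalid there

Fix: Group first with HAVING COUNT(*) >= 2, then COUNT the resulting groups

Corrected query:
SELECT COUNT(*) FROM (SELECT account FROM transactions GROUP BY account HAVING COUNT(*) >= 2)

Result:
COUNT(*)
--------
2       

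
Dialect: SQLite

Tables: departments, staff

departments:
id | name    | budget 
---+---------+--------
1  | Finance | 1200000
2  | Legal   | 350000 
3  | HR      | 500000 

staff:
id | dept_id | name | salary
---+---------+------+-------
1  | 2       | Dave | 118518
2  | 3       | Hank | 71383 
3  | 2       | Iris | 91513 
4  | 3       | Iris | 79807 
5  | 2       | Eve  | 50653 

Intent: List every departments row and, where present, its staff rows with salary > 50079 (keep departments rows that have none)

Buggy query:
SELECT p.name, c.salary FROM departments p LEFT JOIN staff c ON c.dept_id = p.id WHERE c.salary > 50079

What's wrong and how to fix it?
Bug: A WHERE condition on the right-hand table after LEFT JOIN drops unmatched parents

Fix: Move the right-table condition into the ON clause so unmatched parents are kept

Corrected query:
SELECT p.name, c.salary FROM departments p LEFT JOIN staff c ON c.dept_id = p.id AND c.salary > 50079

Result:
name    | salary
--------+-------
Finance | NULL  
Legal   | 50653 
Legal   | 91513 
Legal   | 118518
HR      | 71383 
HR      | 79807 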